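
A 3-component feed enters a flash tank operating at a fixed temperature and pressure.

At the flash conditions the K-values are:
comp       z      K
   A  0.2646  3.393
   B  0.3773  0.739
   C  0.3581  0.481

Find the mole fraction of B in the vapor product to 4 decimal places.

y_B = 0.3082

Iterate (Newton) starting at ψ = 0.5:
  ψ = 0.5000: g = -0.07597, g' = -0.5240 → ψ = 0.3550
  ψ = 0.3550: g = 0.00598, g' = -0.6191 → ψ = 0.3647
Converged at ψ = 0.3647.
Compositions from xᵢ = zᵢ/(1+ψ(Kᵢ−1)), yᵢ = Kᵢxᵢ:
  A: x = 0.1413, y = 0.4794
  B: x = 0.4170, y = 0.3082
  C: x = 0.4417, y = 0.2125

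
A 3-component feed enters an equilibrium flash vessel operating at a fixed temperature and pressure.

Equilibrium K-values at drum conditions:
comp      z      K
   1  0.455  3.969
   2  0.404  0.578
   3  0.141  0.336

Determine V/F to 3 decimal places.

Newton iteration, V/F⁰ = 0.5:
  V/F = 0.500: g = 0.1875, g' = -0.905 → V/F = 0.707
  V/F = 0.707: g = 0.0163, g' = -0.785 → V/F = 0.728
Converged at V/F = 0.728.

V/F = 0.728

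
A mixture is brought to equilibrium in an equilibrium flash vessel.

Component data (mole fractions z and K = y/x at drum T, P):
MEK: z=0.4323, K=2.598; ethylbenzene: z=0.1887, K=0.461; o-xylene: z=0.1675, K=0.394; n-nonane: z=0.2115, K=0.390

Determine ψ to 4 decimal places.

ψ = 0.3828

Newton iteration, ψ⁰ = 0.56:
  ψ = 0.5600: g = -0.13071, g' = -0.7424 → ψ = 0.3839
  ψ = 0.3839: g = -0.00086, g' = -0.7498 → ψ = 0.3828
Converged at ψ = 0.3828.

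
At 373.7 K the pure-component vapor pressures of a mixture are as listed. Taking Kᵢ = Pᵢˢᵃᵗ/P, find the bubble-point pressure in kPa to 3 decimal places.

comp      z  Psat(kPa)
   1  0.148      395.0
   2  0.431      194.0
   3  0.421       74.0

Pbub = 173.228 kPa

At the bubble point ψ → 0, so ΣzᵢKᵢ = 1 with Kᵢ = Pᵢˢᵃᵗ/P ⇒ P = ΣzᵢPᵢˢᵃᵗ.
P = 0.148·395.0 + 0.431·194.0 + 0.421·74.0 = 173.228 kPa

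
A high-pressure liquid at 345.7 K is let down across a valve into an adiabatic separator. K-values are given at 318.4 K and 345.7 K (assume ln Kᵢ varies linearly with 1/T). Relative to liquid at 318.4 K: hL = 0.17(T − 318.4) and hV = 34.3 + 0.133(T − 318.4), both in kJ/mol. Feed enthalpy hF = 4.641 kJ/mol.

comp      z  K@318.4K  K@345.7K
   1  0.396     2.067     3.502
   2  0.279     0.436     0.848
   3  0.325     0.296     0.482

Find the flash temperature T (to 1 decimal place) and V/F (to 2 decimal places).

Adiabatic flash: solve Rachford–Rice at each trial T, then check hF = ψ·hV(T) + (1−ψ)·hL(T).
  T = 318.4 K: K = (2.067, 0.436, 0.296), RR gives ψ = 0.053, H_out = 1.820 kJ/mol
  T = 345.7 K: K = (3.502, 0.848, 0.482), RR gives ψ = 0.789, H_out = 30.922 kJ/mol
  T = 332.0 K: K = (2.717, 0.616, 0.381), RR gives ψ = 0.413, H_out = 16.281 kJ/mol
  T = 325.2 K: K = (2.377, 0.520, 0.337), RR gives ψ = 0.243, H_out = 9.427 kJ/mol
  T = 321.8 K: K = (2.218, 0.477, 0.316), RR gives ψ = 0.152, H_out = 5.784 kJ/mol
  T = 320.1 K: K = (2.142, 0.456, 0.306), RR gives ψ = 0.104, H_out = 3.853 kJ/mol
Linear interpolation between T = 320.1 (H_out = 3.853) and T = 321.8 (H_out = 5.784) on hF = 4.641 gives T ≈ 320.8 K, at which ψ = 0.12.

T = 320.8 K, V/F = 0.12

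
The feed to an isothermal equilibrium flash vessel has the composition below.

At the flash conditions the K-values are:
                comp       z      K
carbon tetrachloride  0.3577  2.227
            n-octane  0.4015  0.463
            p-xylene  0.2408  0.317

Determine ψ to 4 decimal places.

Material balance + equilibrium reduce to Σ zᵢ(Kᵢ−1)/(1+ψ(Kᵢ−1)) = 0.
Feasibility: ΣzᵢKᵢ = 1.0588, Σzᵢ/Kᵢ = 1.7874 — both > 1, two phases present.
Iterate (Newton) starting at ψ = 0.57:
  ψ = 0.5700: g = -0.32176, g' = -0.7281 → ψ = 0.1281
  ψ = 0.1281: g = -0.03249, g' = -0.6706 → ψ = 0.0797
  ψ = 0.0797: g = 0.00065, g' = -0.6989 → ψ = 0.0806
Converged at ψ = 0.0806.

ψ = 0.0806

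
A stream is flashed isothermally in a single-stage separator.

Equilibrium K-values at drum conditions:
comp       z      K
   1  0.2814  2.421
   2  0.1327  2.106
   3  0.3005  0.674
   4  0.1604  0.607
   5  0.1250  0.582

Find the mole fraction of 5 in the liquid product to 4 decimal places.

Material balance + equilibrium reduce to Σ zᵢ(Kᵢ−1)/(1+V/F(Kᵢ−1)) = 0.
Feasibility: ΣzᵢKᵢ = 1.3334, Σzᵢ/Kᵢ = 1.1041 — both > 1, two phases present.
Iterate (Newton) starting at V/F = 0.31:
  V/F = 0.3100: g = 0.14610, g' = -0.4643 → V/F = 0.6246
  V/F = 0.6246: g = 0.02136, g' = -0.3501 → V/F = 0.6857
  V/F = 0.6857: g = 0.00031, g' = -0.3406 → V/F = 0.6866
Converged at V/F = 0.6866.
Compositions from xᵢ = zᵢ/(1+V/F(Kᵢ−1)), yᵢ = Kᵢxᵢ:
  1: x = 0.1424, y = 0.3448
  2: x = 0.0754, y = 0.1588
  3: x = 0.3872, y = 0.2609
  4: x = 0.2197, y = 0.1333
  5: x = 0.1753, y = 0.1020

x_5 = 0.1753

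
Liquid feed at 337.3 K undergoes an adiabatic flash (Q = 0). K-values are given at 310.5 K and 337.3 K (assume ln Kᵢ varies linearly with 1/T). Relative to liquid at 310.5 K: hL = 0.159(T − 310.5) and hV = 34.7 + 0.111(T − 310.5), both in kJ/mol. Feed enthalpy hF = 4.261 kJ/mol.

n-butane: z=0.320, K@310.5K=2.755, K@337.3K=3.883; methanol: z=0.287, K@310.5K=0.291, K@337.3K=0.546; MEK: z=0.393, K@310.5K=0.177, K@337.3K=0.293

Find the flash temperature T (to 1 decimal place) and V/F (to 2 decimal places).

T = 317.0 K, V/F = 0.09

Adiabatic flash: solve Rachford–Rice at each trial T, then check hF = ψ·hV(T) + (1−ψ)·hL(T).
  T = 310.5 K: K = (2.755, 0.291, 0.177), RR gives ψ = 0.025, H_out = 0.883 kJ/mol
  T = 337.3 K: K = (3.883, 0.546, 0.293), RR gives ψ = 0.292, H_out = 14.034 kJ/mol
  T = 323.9 K: K = (3.294, 0.404, 0.230), RR gives ψ = 0.162, H_out = 7.651 kJ/mol
  T = 317.2 K: K = (3.018, 0.344, 0.202), RR gives ψ = 0.096, H_out = 4.381 kJ/mol
  T = 313.9 K: K = (2.887, 0.317, 0.190), RR gives ψ = 0.062, H_out = 2.697 kJ/mol
  T = 315.5 K: K = (2.950, 0.330, 0.196), RR gives ψ = 0.079, H_out = 3.521 kJ/mol
Linear interpolation between T = 315.5 (H_out = 3.521) and T = 317.2 (H_out = 4.381) on hF = 4.261 gives T ≈ 317.0 K, at which ψ = 0.09.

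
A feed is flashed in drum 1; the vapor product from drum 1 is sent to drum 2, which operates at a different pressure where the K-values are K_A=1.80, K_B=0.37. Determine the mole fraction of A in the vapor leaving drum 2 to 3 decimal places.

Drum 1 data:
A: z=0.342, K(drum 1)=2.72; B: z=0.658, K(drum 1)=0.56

Drum 1:
Binary case is linear: z₁(K₁−1)(1+ψ₁(K₂−1)) + z₂(K₂−1)(1+ψ₁(K₁−1)) = 0
⇒ ψ₁ = [z₁(K₁−1)+z₂(K₂−1)] / [−(K₁−1)(K₂−1)] = 0.2987/0.7568 = 0.395
Drum-1 compositions:
  A: x = 0.204, y = 0.554
  B: x = 0.796, y = 0.446
Drum-2 feed = drum-1 vapor: z₂ = (0.5541, 0.4459).
Drum 2:
Rachford–Rice: g(ψ₂) = Σ zᵢ(Kᵢ−1)/(1+ψ₂(Kᵢ−1)) = 0.
Feasibility: ΣzᵢKᵢ = 1.162, Σzᵢ/Kᵢ = 1.513 — both > 1, two phases present.
Newton–Raphson from ψ₂ = 0.62:
  ψ₂ = 0.620: g = -0.1647, g' = -0.635 → ψ₂ = 0.361
  ψ₂ = 0.361: g = -0.0195, g' = -0.510 → ψ₂ = 0.322
Converged at ψ₂ = 0.322.
  A: x = 0.441, y = 0.793
  B: x = 0.559, y = 0.207

y_A (drum 2) = 0.793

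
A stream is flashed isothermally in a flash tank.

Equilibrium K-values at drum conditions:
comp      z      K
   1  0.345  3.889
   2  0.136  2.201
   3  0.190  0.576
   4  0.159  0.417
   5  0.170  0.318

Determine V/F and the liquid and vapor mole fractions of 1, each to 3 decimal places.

Newton iteration, V/F⁰ = 0.55:
  V/F = 0.550: g = 0.0563, g' = -0.878 → V/F = 0.614
  V/F = 0.614: g = 0.0005, g' = -0.867 → V/F = 0.615
Converged at V/F = 0.615.
Compositions from xᵢ = zᵢ/(1+V/F(Kᵢ−1)), yᵢ = Kᵢxᵢ:
  1: x = 0.124, y = 0.483
  2: x = 0.078, y = 0.172
  3: x = 0.257, y = 0.148
  4: x = 0.248, y = 0.103
  5: x = 0.293, y = 0.093

V/F = 0.615, x_1 = 0.124, y_1 = 0.483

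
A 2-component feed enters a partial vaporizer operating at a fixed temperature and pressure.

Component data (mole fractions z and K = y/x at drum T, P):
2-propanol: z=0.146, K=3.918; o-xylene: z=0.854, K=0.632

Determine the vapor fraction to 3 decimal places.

Let ψ = V/F and solve Σ zᵢ(Kᵢ−1)/(1+ψ(Kᵢ−1)) = 0.
Feasibility: ΣzᵢKᵢ = 1.112, Σzᵢ/Kᵢ = 1.389 — both > 1, two phases present.
Binary case is linear: z₁(K₁−1)(1+ψ(K₂−1)) + z₂(K₂−1)(1+ψ(K₁−1)) = 0
⇒ ψ = [z₁(K₁−1)+z₂(K₂−1)] / [−(K₁−1)(K₂−1)] = 0.1118/1.0738 = 0.104

ψ = 0.104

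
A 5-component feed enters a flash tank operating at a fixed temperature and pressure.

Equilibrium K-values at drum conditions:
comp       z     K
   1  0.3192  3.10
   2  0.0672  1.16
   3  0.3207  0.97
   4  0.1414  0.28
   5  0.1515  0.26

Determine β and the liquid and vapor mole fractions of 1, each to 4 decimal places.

Material balance + equilibrium reduce to Σ zᵢ(Kᵢ−1)/(1+β(Kᵢ−1)) = 0.
g(0) = ΣzᵢKᵢ − 1 = 0.4575 and g(1) = 1 − Σzᵢ/Kᵢ = -0.5792, so a root lies in (0, 1).
Iterate (Newton) starting at β = 0.62:
  β = 0.6200: g = -0.09988, g' = -0.7898 → β = 0.4935
  β = 0.4935: g = -0.00517, g' = -0.7235 → β = 0.4864
Converged at β = 0.4864.
Compositions from xᵢ = zᵢ/(1+β(Kᵢ−1)), yᵢ = Kᵢxᵢ:
  1: x = 0.1579, y = 0.4895
  2: x = 0.0623, y = 0.0723
  3: x = 0.3254, y = 0.3157
  4: x = 0.2176, y = 0.0609
  5: x = 0.2367, y = 0.0615

β = 0.4864, x_1 = 0.1579, y_1 = 0.4895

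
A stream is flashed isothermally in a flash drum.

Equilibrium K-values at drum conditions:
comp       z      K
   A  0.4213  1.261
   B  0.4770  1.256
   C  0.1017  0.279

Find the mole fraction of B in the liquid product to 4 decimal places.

Material balance + equilibrium reduce to Σ zᵢ(Kᵢ−1)/(1+V/F(Kᵢ−1)) = 0.
g(0) = ΣzᵢKᵢ − 1 = 0.1587 and g(1) = 1 − Σzᵢ/Kᵢ = -0.0784, so a root lies in (0, 1).
Newton iteration, V/F⁰ = 0.5:
  V/F = 0.5000: g = 0.09086, g' = -0.1763 → V/F = 1.0000
  V/F = 1.0000: g = -0.07839, g' = -0.7170 → V/F = 0.8907
  V/F = 0.8907: g = -0.01626, g' = -0.4525 → V/F = 0.8547
  V/F = 0.8547: g = -0.00099, g' = -0.3993 → V/F = 0.8523
  V/F = 0.8523: g = -0.00000, g' = -0.3960 → V/F = 0.8522
Converged at V/F = 0.8522.
Compositions from xᵢ = zᵢ/(1+V/F(Kᵢ−1)), yᵢ = Kᵢxᵢ:
  A: x = 0.3446, y = 0.4346
  B: x = 0.3916, y = 0.4918
  C: x = 0.2638, y = 0.0736

x_B = 0.3916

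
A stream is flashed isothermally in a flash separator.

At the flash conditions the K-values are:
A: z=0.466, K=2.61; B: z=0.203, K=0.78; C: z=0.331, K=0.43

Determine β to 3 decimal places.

Let β = V/F and solve Σ zᵢ(Kᵢ−1)/(1+β(Kᵢ−1)) = 0.
Feasibility: ΣzᵢKᵢ = 1.517, Σzᵢ/Kᵢ = 1.209 — both > 1, two phases present.
Newton iteration, β⁰ = 0.5:
  β = 0.500: g = 0.1016, g' = -0.594 → β = 0.671
  β = 0.671: g = 0.0026, g' = -0.575 → β = 0.676
Converged at β = 0.676.

β = 0.676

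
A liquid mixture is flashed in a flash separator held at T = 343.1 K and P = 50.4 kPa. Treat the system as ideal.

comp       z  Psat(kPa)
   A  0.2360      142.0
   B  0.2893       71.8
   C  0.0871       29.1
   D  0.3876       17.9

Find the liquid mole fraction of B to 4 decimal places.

Raoult's law: Kᵢ = Pᵢˢᵃᵗ/P = Pᵢˢᵃᵗ/50.4.
  K_A = 142.0/50.4 = 2.817460, K_B = 71.8/50.4 = 1.424603, K_C = 29.1/50.4 = 0.577381, K_D = 17.9/50.4 = 0.355159
Material balance + equilibrium reduce to Σ zᵢ(Kᵢ−1)/(1+ψ(Kᵢ−1)) = 0.
Check two-phase: ΣzᵢKᵢ = 1.2650 > 1 and Σzᵢ/Kᵢ = 1.5290 > 1, so g(0) = 0.2650 > 0 and g(1) = -0.5290 < 0.
Newton iteration, ψ⁰ = 0.61:
  ψ = 0.6100: g = -0.16062, g' = -0.6744 → ψ = 0.3718
  ψ = 0.3718: g = -0.01040, g' = -0.6173 → ψ = 0.3550
Converged at ψ = 0.3550.
Compositions from xᵢ = zᵢ/(1+ψ(Kᵢ−1)), yᵢ = Kᵢxᵢ:
  A: x = 0.1434, y = 0.4042
  B: x = 0.2514, y = 0.3582
  C: x = 0.1025, y = 0.0592
  D: x = 0.5027, y = 0.1785

x_B = 0.2514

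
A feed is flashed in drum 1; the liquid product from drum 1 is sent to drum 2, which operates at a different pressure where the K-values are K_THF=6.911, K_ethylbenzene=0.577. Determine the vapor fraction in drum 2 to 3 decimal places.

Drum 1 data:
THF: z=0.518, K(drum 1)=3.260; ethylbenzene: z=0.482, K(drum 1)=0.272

V/F (drum 2) = 0.448

Drum 1:
Let ψ₁ = V/F and solve Σ zᵢ(Kᵢ−1)/(1+ψ₁(Kᵢ−1)) = 0.
g(0) = ΣzᵢKᵢ − 1 = 0.820 and g(1) = 1 − Σzᵢ/Kᵢ = -0.931, so a root lies in (0, 1).
Binary case is linear: z₁(K₁−1)(1+ψ₁(K₂−1)) + z₂(K₂−1)(1+ψ₁(K₁−1)) = 0
⇒ ψ₁ = [z₁(K₁−1)+z₂(K₂−1)] / [−(K₁−1)(K₂−1)] = 0.8198/1.6453 = 0.498
Drum-1 compositions:
  THF: x = 0.244, y = 0.794
  ethylbenzene: x = 0.756, y = 0.206
Drum-2 feed = drum-1 liquid: z₂ = (0.2436, 0.7564).
Drum 2:
Let ψ₂ = V/F and solve Σ zᵢ(Kᵢ−1)/(1+ψ₂(Kᵢ−1)) = 0.
g(0) = ΣzᵢKᵢ − 1 = 1.120 and g(1) = 1 − Σzᵢ/Kᵢ = -0.346, so a root lies in (0, 1).
Binary case is linear: z₁(K₁−1)(1+ψ₂(K₂−1)) + z₂(K₂−1)(1+ψ₂(K₁−1)) = 0
⇒ ψ₂ = [z₁(K₁−1)+z₂(K₂−1)] / [−(K₁−1)(K₂−1)] = 1.1202/2.5004 = 0.448
  THF: x = 0.067, y = 0.462
  ethylbenzene: x = 0.933, y = 0.538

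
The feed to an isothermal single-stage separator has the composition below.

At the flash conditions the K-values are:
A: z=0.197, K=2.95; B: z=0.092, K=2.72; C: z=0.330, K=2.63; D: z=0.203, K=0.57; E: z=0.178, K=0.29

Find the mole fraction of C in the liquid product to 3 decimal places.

x_C = 0.141

Material balance + equilibrium reduce to Σ zᵢ(Kᵢ−1)/(1+V/F(Kᵢ−1)) = 0.
Check two-phase: ΣzᵢKᵢ = 1.867 > 1 and Σzᵢ/Kᵢ = 1.196 > 1, so g(0) = 0.867 > 0 and g(1) = -0.196 < 0.
Newton iteration, V/F⁰ = 0.5:
  V/F = 0.500: g = 0.2688, g' = -0.813 → V/F = 0.830
  V/F = 0.830: g = -0.0034, g' = -0.937 → V/F = 0.827
Converged at V/F = 0.827.
Compositions from xᵢ = zᵢ/(1+V/F(Kᵢ−1)), yᵢ = Kᵢxᵢ:
  A: x = 0.075, y = 0.222
  B: x = 0.038, y = 0.103
  C: x = 0.141, y = 0.370
  D: x = 0.315, y = 0.180
  E: x = 0.431, y = 0.125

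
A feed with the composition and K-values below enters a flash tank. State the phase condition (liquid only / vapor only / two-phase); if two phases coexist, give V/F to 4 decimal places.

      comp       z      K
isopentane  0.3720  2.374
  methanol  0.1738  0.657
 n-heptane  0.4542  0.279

ΣzᵢKᵢ = 1.1240; Σzᵢ/Kᵢ = 2.0492.
Both exceed 1, so a two-phase solution exists.
Material balance + equilibrium reduce to Σ zᵢ(Kᵢ−1)/(1+ψ(Kᵢ−1)) = 0.
Newton iteration, ψ⁰ = 0.5:
  ψ = 0.5000: g = -0.28106, g' = -0.8539 → ψ = 0.1709
  ψ = 0.1709: g = -0.02286, g' = -0.7908 → ψ = 0.1419
  ψ = 0.1419: g = 0.00023, g' = -0.8074 → ψ = 0.1422
Converged at ψ = 0.1422.

two-phase, V/F = 0.1422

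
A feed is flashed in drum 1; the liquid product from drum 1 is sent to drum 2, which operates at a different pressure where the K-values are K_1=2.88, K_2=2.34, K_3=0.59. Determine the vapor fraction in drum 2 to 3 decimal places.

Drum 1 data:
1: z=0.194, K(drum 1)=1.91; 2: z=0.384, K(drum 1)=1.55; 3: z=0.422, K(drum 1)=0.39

V/F (drum 2) = 0.818

Drum 1:
Let ψ₁ = V/F and solve Σ zᵢ(Kᵢ−1)/(1+ψ₁(Kᵢ−1)) = 0.
g(0) = ΣzᵢKᵢ − 1 = 0.130 and g(1) = 1 − Σzᵢ/Kᵢ = -0.431, so a root lies in (0, 1).
Newton–Raphson from ψ₁ = 0.5:
  ψ₁ = 0.500: g = -0.0834, g' = -0.472 → ψ₁ = 0.323
  ψ₁ = 0.323: g = -0.0050, g' = -0.423 → ψ₁ = 0.312
Converged at ψ₁ = 0.312.
Drum-1 compositions:
  1: x = 0.151, y = 0.289
  2: x = 0.328, y = 0.508
  3: x = 0.521, y = 0.203
Drum-2 feed = drum-1 liquid: z₂ = (0.1511, 0.3278, 0.5210).
Drum 2:
Let ψ₂ = V/F and solve Σ zᵢ(Kᵢ−1)/(1+ψ₂(Kᵢ−1)) = 0.
g(0) = ΣzᵢKᵢ − 1 = 0.510 and g(1) = 1 − Σzᵢ/Kᵢ = -0.076, so a root lies in (0, 1).
Iterate (Newton) starting at ψ₂ = 0.36:
  ψ₂ = 0.360: g = 0.2152, g' = -0.578 → ψ₂ = 0.732
  ψ₂ = 0.732: g = 0.0361, g' = -0.423 → ψ₂ = 0.817
  ψ₂ = 0.817: g = 0.0004, g' = -0.415 → ψ₂ = 0.818
Converged at ψ₂ = 0.818.
  1: x = 0.060, y = 0.171
  2: x = 0.156, y = 0.366
  3: x = 0.784, y = 0.463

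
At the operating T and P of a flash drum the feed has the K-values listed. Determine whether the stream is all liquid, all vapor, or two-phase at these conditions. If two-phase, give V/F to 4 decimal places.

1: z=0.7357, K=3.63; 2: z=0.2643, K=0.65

all vapor

ΣzᵢKᵢ = 2.8424; Σzᵢ/Kᵢ = 0.6093.
Since Σzᵢ/Kᵢ < 1 the mixture is above its dew point — single vapor phase.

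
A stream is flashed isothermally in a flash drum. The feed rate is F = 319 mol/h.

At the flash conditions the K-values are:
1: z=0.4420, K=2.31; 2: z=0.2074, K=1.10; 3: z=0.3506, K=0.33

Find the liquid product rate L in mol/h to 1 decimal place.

Material balance + equilibrium reduce to Σ zᵢ(Kᵢ−1)/(1+ψ(Kᵢ−1)) = 0.
g(0) = ΣzᵢKᵢ − 1 = 0.3649 and g(1) = 1 − Σzᵢ/Kᵢ = -0.4423, so a root lies in (0, 1).
Newton iteration, ψ⁰ = 0.62:
  ψ = 0.6200: g = -0.06278, g' = -0.6933 → ψ = 0.5295
  ψ = 0.5295: g = -0.00245, g' = -0.6443 → ψ = 0.5256
Converged at ψ = 0.5256.
Then V = ψ·F = 0.5256·319 = 167.7 mol/h and L = F − V = 151.3 mol/h.

L = 151.3 mol/h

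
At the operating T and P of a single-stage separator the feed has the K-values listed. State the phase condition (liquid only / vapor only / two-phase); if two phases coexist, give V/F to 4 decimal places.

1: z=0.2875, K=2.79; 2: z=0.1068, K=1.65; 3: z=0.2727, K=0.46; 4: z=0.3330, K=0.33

two-phase, V/F = 0.2214

ΣzᵢKᵢ = 1.2137; Σzᵢ/Kᵢ = 1.7697.
Both exceed 1, so a two-phase solution exists.
Let ψ = V/F and solve Σ zᵢ(Kᵢ−1)/(1+ψ(Kᵢ−1)) = 0.
Iterate (Newton) starting at ψ = 0.5:
  ψ = 0.5000: g = -0.21326, g' = -0.7695 → ψ = 0.2228
  ψ = 0.2228: g = -0.00115, g' = -0.8145 → ψ = 0.2214
Converged at ψ = 0.2214.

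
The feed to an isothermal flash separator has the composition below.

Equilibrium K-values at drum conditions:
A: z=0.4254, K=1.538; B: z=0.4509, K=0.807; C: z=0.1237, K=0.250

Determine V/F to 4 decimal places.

Rachford–Rice: g(V/F) = Σ zᵢ(Kᵢ−1)/(1+V/F(Kᵢ−1)) = 0.
Check two-phase: ΣzᵢKᵢ = 1.0491 > 1 and Σzᵢ/Kᵢ = 1.3301 > 1, so g(0) = 0.0491 > 0 and g(1) = -0.3301 < 0.
Newton–Raphson from V/F = 0.5:
  V/F = 0.5000: g = -0.06441, g' = -0.2752 → V/F = 0.2659
  V/F = 0.2659: g = -0.00740, g' = -0.2215 → V/F = 0.2325
  V/F = 0.2325: g = -0.00006, g' = -0.2178 → V/F = 0.2322
Converged at V/F = 0.2322.

V/F = 0.2322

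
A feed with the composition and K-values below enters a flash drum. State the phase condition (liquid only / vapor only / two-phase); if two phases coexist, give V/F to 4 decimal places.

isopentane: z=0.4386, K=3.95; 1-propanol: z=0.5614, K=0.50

two-phase, V/F = 0.6869

ΣzᵢKᵢ = 2.0132; Σzᵢ/Kᵢ = 1.2338.
Both exceed 1, so a two-phase solution exists.
Material balance + equilibrium reduce to Σ zᵢ(Kᵢ−1)/(1+ψ(Kᵢ−1)) = 0.
Iterate (Newton) starting at ψ = 0.5:
  ψ = 0.5000: g = 0.14851, g' = -0.8726 → ψ = 0.6702
  ψ = 0.6702: g = 0.01245, g' = -0.7481 → ψ = 0.6868
  ψ = 0.6868: g = 0.00005, g' = -0.7424 → ψ = 0.6869
Converged at ψ = 0.6869.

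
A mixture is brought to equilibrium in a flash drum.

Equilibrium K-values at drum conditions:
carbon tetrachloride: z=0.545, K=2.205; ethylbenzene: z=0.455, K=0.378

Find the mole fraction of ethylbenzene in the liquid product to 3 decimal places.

x_ethylbenzene = 0.660

Rachford–Rice: g(ψ) = Σ zᵢ(Kᵢ−1)/(1+ψ(Kᵢ−1)) = 0.
g(0) = ΣzᵢKᵢ − 1 = 0.374 and g(1) = 1 − Σzᵢ/Kᵢ = -0.451, so a root lies in (0, 1).
Binary case is linear: z₁(K₁−1)(1+ψ(K₂−1)) + z₂(K₂−1)(1+ψ(K₁−1)) = 0
⇒ ψ = [z₁(K₁−1)+z₂(K₂−1)] / [−(K₁−1)(K₂−1)] = 0.3737/0.7495 = 0.499
Compositions from xᵢ = zᵢ/(1+ψ(Kᵢ−1)), yᵢ = Kᵢxᵢ:
  carbon tetrachloride: x = 0.340, y = 0.751
  ethylbenzene: x = 0.660, y = 0.249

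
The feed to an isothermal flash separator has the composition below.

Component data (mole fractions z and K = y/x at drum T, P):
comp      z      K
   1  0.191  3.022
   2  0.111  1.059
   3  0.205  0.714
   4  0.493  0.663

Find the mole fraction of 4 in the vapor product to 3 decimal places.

Let ψ = V/F and solve Σ zᵢ(Kᵢ−1)/(1+ψ(Kᵢ−1)) = 0.
g(0) = ΣzᵢKᵢ − 1 = 0.168 and g(1) = 1 − Σzᵢ/Kᵢ = -0.199, so a root lies in (0, 1).
Newton–Raphson from ψ = 0.48:
  ψ = 0.480: g = -0.0638, g' = -0.304 → ψ = 0.270
  ψ = 0.270: g = 0.0100, g' = -0.415 → ψ = 0.294
  ψ = 0.294: g = 0.0002, g' = -0.396 → ψ = 0.295
Converged at ψ = 0.295.
Compositions from xᵢ = zᵢ/(1+ψ(Kᵢ−1)), yᵢ = Kᵢxᵢ:
  1: x = 0.120, y = 0.362
  2: x = 0.109, y = 0.116
  3: x = 0.224, y = 0.160
  4: x = 0.547, y = 0.363

y_4 = 0.363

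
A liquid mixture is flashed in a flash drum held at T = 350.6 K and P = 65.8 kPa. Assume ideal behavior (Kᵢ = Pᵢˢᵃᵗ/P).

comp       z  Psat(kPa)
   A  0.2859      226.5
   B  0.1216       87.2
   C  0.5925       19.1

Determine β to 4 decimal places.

β = 0.2138

Raoult's law: Kᵢ = Pᵢˢᵃᵗ/P = Pᵢˢᵃᵗ/65.8.
  K_A = 226.5/65.8 = 3.442249, K_B = 87.2/65.8 = 1.325228, K_C = 19.1/65.8 = 0.290274
Let β = V/F and solve Σ zᵢ(Kᵢ−1)/(1+β(Kᵢ−1)) = 0.
g(0) = ΣzᵢKᵢ − 1 = 0.3173 and g(1) = 1 − Σzᵢ/Kᵢ = -1.2160, so a root lies in (0, 1).
Newton iteration, β⁰ = 0.4:
  β = 0.4000: g = -0.19902, g' = -1.0284 → β = 0.2065
  β = 0.2065: g = 0.00852, g' = -1.1746 → β = 0.2137
  β = 0.2137: g = 0.00005, g' = -1.1621 → β = 0.2138
Converged at β = 0.2138.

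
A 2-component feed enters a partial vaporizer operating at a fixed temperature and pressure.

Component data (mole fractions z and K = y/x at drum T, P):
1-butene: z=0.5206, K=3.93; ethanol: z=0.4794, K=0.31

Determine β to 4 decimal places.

Material balance + equilibrium reduce to Σ zᵢ(Kᵢ−1)/(1+β(Kᵢ−1)) = 0.
g(0) = ΣzᵢKᵢ − 1 = 1.1946 and g(1) = 1 − Σzᵢ/Kᵢ = -0.6789, so a root lies in (0, 1).
Newton iteration, β⁰ = 0.5:
  β = 0.5000: g = 0.11379, g' = -1.2675 → β = 0.5898
  β = 0.5898: g = 0.00138, g' = -1.2495 → β = 0.5909
Converged at β = 0.5909.

β = 0.5909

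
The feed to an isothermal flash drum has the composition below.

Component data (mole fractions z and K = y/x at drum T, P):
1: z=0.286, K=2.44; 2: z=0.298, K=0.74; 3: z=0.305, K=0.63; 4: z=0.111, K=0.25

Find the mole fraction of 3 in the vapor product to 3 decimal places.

Material balance + equilibrium reduce to Σ zᵢ(Kᵢ−1)/(1+V/F(Kᵢ−1)) = 0.
Check two-phase: ΣzᵢKᵢ = 1.138 > 1 and Σzᵢ/Kᵢ = 1.448 > 1, so g(0) = 0.138 > 0 and g(1) = -0.448 < 0.
Newton–Raphson from V/F = 0.33:
  V/F = 0.330: g = -0.0448, g' = -0.461 → V/F = 0.233
  V/F = 0.233: g = 0.0016, g' = -0.497 → V/F = 0.236
Converged at V/F = 0.236.
Compositions from xᵢ = zᵢ/(1+V/F(Kᵢ−1)), yᵢ = Kᵢxᵢ:
  1: x = 0.213, y = 0.521
  2: x = 0.317, y = 0.235
  3: x = 0.334, y = 0.211
  4: x = 0.135, y = 0.034

y_3 = 0.211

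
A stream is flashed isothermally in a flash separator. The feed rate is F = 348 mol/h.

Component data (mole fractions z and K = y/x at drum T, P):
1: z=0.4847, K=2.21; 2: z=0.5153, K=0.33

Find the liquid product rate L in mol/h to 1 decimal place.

Material balance + equilibrium reduce to Σ zᵢ(Kᵢ−1)/(1+V/F(Kᵢ−1)) = 0.
Check two-phase: ΣzᵢKᵢ = 1.2412 > 1 and Σzᵢ/Kᵢ = 1.7808 > 1, so g(0) = 0.2412 > 0 and g(1) = -0.7808 < 0.
Binary case is linear: z₁(K₁−1)(1+V/F(K₂−1)) + z₂(K₂−1)(1+V/F(K₁−1)) = 0
⇒ V/F = [z₁(K₁−1)+z₂(K₂−1)] / [−(K₁−1)(K₂−1)] = 0.24124/0.81070 = 0.2976
Then V = V/F·F = 0.2976·348 = 103.6 mol/h and L = F − V = 244.4 mol/h.

L = 244.4 mol/h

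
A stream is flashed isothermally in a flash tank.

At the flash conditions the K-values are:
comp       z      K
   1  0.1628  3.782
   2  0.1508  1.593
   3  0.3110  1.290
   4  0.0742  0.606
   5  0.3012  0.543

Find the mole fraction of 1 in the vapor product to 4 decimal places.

Let ψ = V/F and solve Σ zᵢ(Kᵢ−1)/(1+ψ(Kᵢ−1)) = 0.
Check two-phase: ΣzᵢKᵢ = 1.4656 > 1 and Σzᵢ/Kᵢ = 1.0559 > 1, so g(0) = 0.4656 > 0 and g(1) = -0.0559 < 0.
Newton iteration, ψ⁰ = 0.54:
  ψ = 0.5400: g = 0.10683, g' = -0.3807 → ψ = 0.8206
  ψ = 0.8206: g = 0.00751, g' = -0.3442 → ψ = 0.8425
  ψ = 0.8425: g = -0.00001, g' = -0.3453 → ψ = 0.8424
Converged at ψ = 0.8424.
Compositions from xᵢ = zᵢ/(1+ψ(Kᵢ−1)), yᵢ = Kᵢxᵢ:
  1: x = 0.0487, y = 0.1841
  2: x = 0.1006, y = 0.1602
  3: x = 0.2499, y = 0.3224
  4: x = 0.1111, y = 0.0673
  5: x = 0.4897, y = 0.2659

y_1 = 0.1841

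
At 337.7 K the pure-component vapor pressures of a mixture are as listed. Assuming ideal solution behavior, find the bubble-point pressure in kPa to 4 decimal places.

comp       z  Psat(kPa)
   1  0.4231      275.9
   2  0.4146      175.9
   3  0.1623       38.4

At the bubble point ψ → 0, so ΣzᵢKᵢ = 1 with Kᵢ = Pᵢˢᵃᵗ/P ⇒ P = ΣzᵢPᵢˢᵃᵗ.
P = 0.4231·275.9 + 0.4146·175.9 + 0.1623·38.4 = 195.8937 kPa

Pbub = 195.8937 kPa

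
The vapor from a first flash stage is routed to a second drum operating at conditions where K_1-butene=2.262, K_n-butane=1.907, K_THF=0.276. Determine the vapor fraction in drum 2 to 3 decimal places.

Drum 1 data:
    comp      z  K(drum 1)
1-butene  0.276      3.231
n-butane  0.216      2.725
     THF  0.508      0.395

V/F (drum 2) = 0.687

Drum 1:
Iterate (Newton) starting at ψ₁ = 0.5:
  ψ₁ = 0.500: g = 0.0505, g' = -0.874 → ψ₁ = 0.558
Converged at ψ₁ = 0.558.
Drum-1 compositions:
  1-butene: x = 0.123, y = 0.397
  n-butane: x = 0.110, y = 0.300
  THF: x = 0.767, y = 0.303
Drum-2 feed = drum-1 vapor: z₂ = (0.3972, 0.2999, 0.3030).
Drum 2:
Rachford–Rice: g(ψ₂) = Σ zᵢ(Kᵢ−1)/(1+ψ₂(Kᵢ−1)) = 0.
Check two-phase: ΣzᵢKᵢ = 1.554 > 1 and Σzᵢ/Kᵢ = 1.431 > 1, so g(0) = 0.554 > 0 and g(1) = -0.431 < 0.
Newton iteration, ψ₂⁰ = 0.6:
  ψ₂ = 0.600: g = 0.0735, g' = -0.805 → ψ₂ = 0.691
  ψ₂ = 0.691: g = -0.0044, g' = -0.910 → ψ₂ = 0.687
Converged at ψ₂ = 0.687.
  1-butene: x = 0.213, y = 0.481
  n-butane: x = 0.185, y = 0.352
  THF: x = 0.602, y = 0.166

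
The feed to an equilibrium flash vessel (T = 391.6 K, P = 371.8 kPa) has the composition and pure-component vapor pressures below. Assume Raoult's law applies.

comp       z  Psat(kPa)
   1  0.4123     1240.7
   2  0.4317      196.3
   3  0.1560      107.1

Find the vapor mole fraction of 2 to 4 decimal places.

Raoult's law: Kᵢ = Pᵢˢᵃᵗ/P = Pᵢˢᵃᵗ/371.8.
  K_1 = 1240.7/371.8 = 3.337009, K_2 = 196.3/371.8 = 0.527972, K_3 = 107.1/371.8 = 0.288058
Let β = V/F and solve Σ zᵢ(Kᵢ−1)/(1+β(Kᵢ−1)) = 0.
Feasibility: ΣzᵢKᵢ = 1.6487, Σzᵢ/Kᵢ = 1.4828 — both > 1, two phases present.
Newton iteration, β⁰ = 0.5:
  β = 0.5000: g = 0.00516, g' = -0.8343 → β = 0.5062
Converged at β = 0.5062.
Compositions from xᵢ = zᵢ/(1+β(Kᵢ−1)), yᵢ = Kᵢxᵢ:
  1: x = 0.1889, y = 0.6303
  2: x = 0.5672, y = 0.2995
  3: x = 0.2439, y = 0.0703

y_2 = 0.2995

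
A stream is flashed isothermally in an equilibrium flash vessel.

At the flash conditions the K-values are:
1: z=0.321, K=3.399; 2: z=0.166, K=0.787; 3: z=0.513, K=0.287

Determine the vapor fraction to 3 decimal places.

ψ = 0.249

Newton iteration, ψ⁰ = 0.44:
  ψ = 0.440: g = -0.1974, g' = -1.000 → ψ = 0.243
  ψ = 0.243: g = 0.0071, g' = -1.128 → ψ = 0.249
Converged at ψ = 0.249.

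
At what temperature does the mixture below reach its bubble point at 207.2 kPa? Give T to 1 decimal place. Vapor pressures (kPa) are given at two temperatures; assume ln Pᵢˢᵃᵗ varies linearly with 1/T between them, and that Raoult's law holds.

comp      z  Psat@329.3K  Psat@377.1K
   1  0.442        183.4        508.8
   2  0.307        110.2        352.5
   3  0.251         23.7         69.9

Bubble-point temperature: ΣzᵢPᵢˢᵃᵗ(T) = P. Interpolate ln Pᵢˢᵃᵗ = aᵢ + bᵢ/T.
  T = 329.3 K: ΣzᵢPᵢˢᵃᵗ = 120.84 kPa
  T = 377.1 K: ΣzᵢPᵢˢᵃᵗ = 350.65 kPa
  T = 353.2 K: ΣzᵢPᵢˢᵃᵗ = 213.29 kPa
  T = 341.2 K: ΣzᵢPᵢˢᵃᵗ = 161.94 kPa
  T = 347.2 K: ΣzᵢPᵢˢᵃᵗ = 186.29 kPa
  T = 350.2 K: ΣzᵢPᵢˢᵃᵗ = 199.45 kPa
  T = 351.7 K: ΣzᵢPᵢˢᵃᵗ = 206.28 kPa
Interpolating between 351.7 K and 353.2 K gives T ≈ 351.9 K.

T = 351.9 K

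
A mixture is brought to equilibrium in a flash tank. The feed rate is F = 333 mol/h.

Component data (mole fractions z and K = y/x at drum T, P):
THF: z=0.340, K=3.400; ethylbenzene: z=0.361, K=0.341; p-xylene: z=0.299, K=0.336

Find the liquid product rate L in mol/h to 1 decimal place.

Rachford–Rice: g(V/F) = Σ zᵢ(Kᵢ−1)/(1+V/F(Kᵢ−1)) = 0.
Feasibility: ΣzᵢKᵢ = 1.380, Σzᵢ/Kᵢ = 2.049 — both > 1, two phases present.
Iterate (Newton) starting at V/F = 0.54:
  V/F = 0.540: g = -0.3234, g' = -1.070 → V/F = 0.238
  V/F = 0.238: g = 0.0018, g' = -1.200 → V/F = 0.239
Converged at V/F = 0.239.
Then V = V/F·F = 0.2392·333 = 79.6 mol/h and L = F − V = 253.4 mol/h.

L = 253.4 mol/h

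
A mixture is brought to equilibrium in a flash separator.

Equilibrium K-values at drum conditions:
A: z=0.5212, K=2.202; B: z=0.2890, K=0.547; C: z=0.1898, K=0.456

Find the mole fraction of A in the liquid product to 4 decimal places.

x_A = 0.2900

Iterate (Newton) starting at β = 0.54:
  β = 0.5400: g = 0.06039, g' = -0.4935 → β = 0.6624
  β = 0.6624: g = 0.00033, g' = -0.4917 → β = 0.6631
Converged at β = 0.6631.
Compositions from xᵢ = zᵢ/(1+β(Kᵢ−1)), yᵢ = Kᵢxᵢ:
  A: x = 0.2900, y = 0.6387
  B: x = 0.4131, y = 0.2260
  C: x = 0.2969, y = 0.1354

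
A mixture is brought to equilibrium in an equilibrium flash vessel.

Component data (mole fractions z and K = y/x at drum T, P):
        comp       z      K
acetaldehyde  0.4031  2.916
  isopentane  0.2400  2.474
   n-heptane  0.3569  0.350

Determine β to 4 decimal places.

β = 0.7837

Material balance + equilibrium reduce to Σ zᵢ(Kᵢ−1)/(1+β(Kᵢ−1)) = 0.
Feasibility: ΣzᵢKᵢ = 1.8941, Σzᵢ/Kᵢ = 1.2550 — both > 1, two phases present.
Newton–Raphson from β = 0.56:
  β = 0.5600: g = 0.20162, g' = -0.8736 → β = 0.7908
  β = 0.7908: g = -0.00691, g' = -0.9835 → β = 0.7838
  β = 0.7838: g = -0.00003, g' = -0.9753 → β = 0.7837
Converged at β = 0.7837.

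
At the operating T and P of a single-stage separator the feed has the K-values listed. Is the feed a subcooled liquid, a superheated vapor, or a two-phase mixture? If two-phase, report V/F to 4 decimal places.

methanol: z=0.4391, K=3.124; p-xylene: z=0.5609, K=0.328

two-phase, V/F = 0.3893

ΣzᵢKᵢ = 1.5557; Σzᵢ/Kᵢ = 1.8506.
Both exceed 1, so a two-phase solution exists.
Binary case is linear: z₁(K₁−1)(1+ψ(K₂−1)) + z₂(K₂−1)(1+ψ(K₁−1)) = 0
⇒ ψ = [z₁(K₁−1)+z₂(K₂−1)] / [−(K₁−1)(K₂−1)] = 0.55572/1.42733 = 0.3893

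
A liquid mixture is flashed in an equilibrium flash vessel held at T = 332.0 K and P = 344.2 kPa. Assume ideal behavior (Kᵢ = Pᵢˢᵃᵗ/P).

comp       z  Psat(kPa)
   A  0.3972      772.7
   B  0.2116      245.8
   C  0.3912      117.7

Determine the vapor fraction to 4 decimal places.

Raoult's law: Kᵢ = Pᵢˢᵃᵗ/P = Pᵢˢᵃᵗ/344.2.
  K_A = 772.7/344.2 = 2.244916, K_B = 245.8/344.2 = 0.714120, K_C = 117.7/344.2 = 0.341952
Rachford–Rice: g(ψ) = Σ zᵢ(Kᵢ−1)/(1+ψ(Kᵢ−1)) = 0.
Check two-phase: ΣzᵢKᵢ = 1.1766 > 1 and Σzᵢ/Kᵢ = 1.6173 > 1, so g(0) = 0.1766 > 0 and g(1) = -0.6173 < 0.
Newton iteration, ψ⁰ = 0.5:
  ψ = 0.5000: g = -0.14947, g' = -0.6337 → ψ = 0.2641
  ψ = 0.2641: g = -0.00489, g' = -0.6170 → ψ = 0.2562
Converged at ψ = 0.2562.

ψ = 0.2562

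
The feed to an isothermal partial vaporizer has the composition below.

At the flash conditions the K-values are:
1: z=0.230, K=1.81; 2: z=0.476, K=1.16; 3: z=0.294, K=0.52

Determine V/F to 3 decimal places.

V/F = 0.584

Newton–Raphson from V/F = 0.5:
  V/F = 0.500: g = 0.0174, g' = -0.204 → V/F = 0.585
  V/F = 0.585: g = -0.0003, g' = -0.211 → V/F = 0.584
Converged at V/F = 0.584.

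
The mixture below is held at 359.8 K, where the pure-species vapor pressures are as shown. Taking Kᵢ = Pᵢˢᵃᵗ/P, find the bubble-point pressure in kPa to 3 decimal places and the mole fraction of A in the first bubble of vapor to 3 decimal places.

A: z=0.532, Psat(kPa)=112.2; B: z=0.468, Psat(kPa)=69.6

At the bubble point ψ → 0, so ΣzᵢKᵢ = 1 with Kᵢ = Pᵢˢᵃᵗ/P ⇒ P = ΣzᵢPᵢˢᵃᵗ.
P = 0.532·112.2 + 0.468·69.6 = 92.263 kPa
yᵢ = zᵢPᵢˢᵃᵗ/P ⇒ y_A = 0.532·112.2/92.263 = 0.647

Pbub = 92.263 kPa, y_A = 0.647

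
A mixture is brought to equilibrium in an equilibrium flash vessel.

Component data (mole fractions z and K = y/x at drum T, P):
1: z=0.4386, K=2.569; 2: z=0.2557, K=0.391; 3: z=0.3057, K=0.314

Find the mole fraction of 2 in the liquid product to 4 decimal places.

Rachford–Rice: g(ψ) = Σ zᵢ(Kᵢ−1)/(1+ψ(Kᵢ−1)) = 0.
Feasibility: ΣzᵢKᵢ = 1.3227, Σzᵢ/Kᵢ = 1.7983 — both > 1, two phases present.
Iterate (Newton) starting at ψ = 0.5:
  ψ = 0.5000: g = -0.15746, g' = -0.8684 → ψ = 0.3187
  ψ = 0.3187: g = -0.00283, g' = -0.8615 → ψ = 0.3154
Converged at ψ = 0.3154.
Compositions from xᵢ = zᵢ/(1+ψ(Kᵢ−1)), yᵢ = Kᵢxᵢ:
  1: x = 0.2934, y = 0.7538
  2: x = 0.3165, y = 0.1237
  3: x = 0.3901, y = 0.1225

x_2 = 0.3165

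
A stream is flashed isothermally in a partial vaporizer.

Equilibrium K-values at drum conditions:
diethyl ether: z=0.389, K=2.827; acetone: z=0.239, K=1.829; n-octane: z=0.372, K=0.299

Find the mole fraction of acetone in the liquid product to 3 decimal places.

Let ψ = V/F and solve Σ zᵢ(Kᵢ−1)/(1+ψ(Kᵢ−1)) = 0.
Check two-phase: ΣzᵢKᵢ = 1.648 > 1 and Σzᵢ/Kᵢ = 1.512 > 1, so g(0) = 0.648 > 0 and g(1) = -0.512 < 0.
Newton–Raphson from ψ = 0.51:
  ψ = 0.510: g = 0.1013, g' = -0.872 → ψ = 0.626
  ψ = 0.626: g = -0.0029, g' = -0.934 → ψ = 0.623
Converged at ψ = 0.623.
Compositions from xᵢ = zᵢ/(1+ψ(Kᵢ−1)), yᵢ = Kᵢxᵢ:
  diethyl ether: x = 0.182, y = 0.514
  acetone: x = 0.158, y = 0.288
  n-octane: x = 0.660, y = 0.197

x_acetone = 0.158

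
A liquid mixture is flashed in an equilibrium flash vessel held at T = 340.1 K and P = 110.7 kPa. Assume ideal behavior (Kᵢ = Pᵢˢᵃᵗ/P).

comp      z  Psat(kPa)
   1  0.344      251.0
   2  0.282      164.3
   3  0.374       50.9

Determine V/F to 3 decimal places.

V/F = 0.717

Raoult's law: Kᵢ = Pᵢˢᵃᵗ/P = Pᵢˢᵃᵗ/110.7.
  K_1 = 251.0/110.7 = 2.26739, K_2 = 164.3/110.7 = 1.48419, K_3 = 50.9/110.7 = 0.45980
Material balance + equilibrium reduce to Σ zᵢ(Kᵢ−1)/(1+V/F(Kᵢ−1)) = 0.
Feasibility: ΣzᵢKᵢ = 1.370, Σzᵢ/Kᵢ = 1.155 — both > 1, two phases present.
Iterate (Newton) starting at V/F = 0.5:
  V/F = 0.500: g = 0.1000, g' = -0.455 → V/F = 0.720
  V/F = 0.720: g = -0.0014, g' = -0.480 → V/F = 0.717
Converged at V/F = 0.717.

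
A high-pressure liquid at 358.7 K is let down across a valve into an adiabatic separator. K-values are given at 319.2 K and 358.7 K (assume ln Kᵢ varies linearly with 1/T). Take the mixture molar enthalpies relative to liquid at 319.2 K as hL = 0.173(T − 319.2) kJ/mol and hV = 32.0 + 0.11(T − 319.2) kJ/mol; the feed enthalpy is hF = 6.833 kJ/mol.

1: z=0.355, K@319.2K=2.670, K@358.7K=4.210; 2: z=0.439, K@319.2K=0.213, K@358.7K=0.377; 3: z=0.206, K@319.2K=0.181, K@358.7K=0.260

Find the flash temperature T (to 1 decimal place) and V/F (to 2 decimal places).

Adiabatic flash: solve Rachford–Rice at each trial T, then check hF = ψ·hV(T) + (1−ψ)·hL(T).
  T = 319.2 K: K = (2.670, 0.213, 0.181), RR gives ψ = 0.059, H_out = 1.890 kJ/mol
  T = 358.7 K: K = (4.210, 0.377, 0.260), RR gives ψ = 0.336, H_out = 16.737 kJ/mol
  T = 338.9 K: K = (3.396, 0.288, 0.219), RR gives ψ = 0.214, H_out = 9.997 kJ/mol
  T = 329.0 K: K = (3.020, 0.249, 0.200), RR gives ψ = 0.143, H_out = 6.197 kJ/mol
  T = 333.9 K: K = (3.203, 0.268, 0.209), RR gives ψ = 0.180, H_out = 8.131 kJ/mol
  T = 331.4 K: K = (3.109, 0.258, 0.204), RR gives ψ = 0.162, H_out = 7.159 kJ/mol
Linear interpolation between T = 329.0 (H_out = 6.197) and T = 331.4 (H_out = 7.159) on hF = 6.833 gives T ≈ 330.6 K, at which ψ = 0.16.

T = 330.6 K, V/F = 0.16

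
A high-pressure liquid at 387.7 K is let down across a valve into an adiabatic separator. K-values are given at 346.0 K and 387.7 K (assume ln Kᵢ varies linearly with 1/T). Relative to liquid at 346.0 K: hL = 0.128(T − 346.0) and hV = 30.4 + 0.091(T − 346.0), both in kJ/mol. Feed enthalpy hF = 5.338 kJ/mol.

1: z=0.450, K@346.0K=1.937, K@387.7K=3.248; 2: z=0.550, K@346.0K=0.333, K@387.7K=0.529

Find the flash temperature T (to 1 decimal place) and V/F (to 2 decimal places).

T = 349.7 K, V/F = 0.16

Adiabatic flash: solve Rachford–Rice at each trial T, then check hF = ψ·hV(T) + (1−ψ)·hL(T).
  T = 346.0 K: K = (1.937, 0.333), RR gives ψ = 0.088, H_out = 2.666 kJ/mol
  T = 387.7 K: K = (3.248, 0.529), RR gives ψ = 0.711, H_out = 25.848 kJ/mol
  T = 366.9 K: K = (2.547, 0.426), RR gives ψ = 0.428, H_out = 15.348 kJ/mol
  T = 356.4 K: K = (2.229, 0.378), RR gives ψ = 0.275, H_out = 9.594 kJ/mol
  T = 351.2 K: K = (2.080, 0.355), RR gives ψ = 0.188, H_out = 6.352 kJ/mol
  T = 348.6 K: K = (2.008, 0.344), RR gives ψ = 0.140, H_out = 4.576 kJ/mol
  T = 349.9 K: K = (2.044, 0.349), RR gives ψ = 0.165, H_out = 5.479 kJ/mol
Linear interpolation between T = 348.6 (H_out = 4.576) and T = 349.9 (H_out = 5.479) on hF = 5.338 gives T ≈ 349.7 K, at which ψ = 0.16.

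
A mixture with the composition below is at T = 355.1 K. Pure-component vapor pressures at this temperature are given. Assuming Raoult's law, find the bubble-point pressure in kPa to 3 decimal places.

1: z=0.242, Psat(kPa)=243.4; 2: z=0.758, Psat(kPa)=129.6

Pbub = 157.140 kPa

At the bubble point ψ → 0, so ΣzᵢKᵢ = 1 with Kᵢ = Pᵢˢᵃᵗ/P ⇒ P = ΣzᵢPᵢˢᵃᵗ.
P = 0.242·243.4 + 0.758·129.6 = 157.140 kPa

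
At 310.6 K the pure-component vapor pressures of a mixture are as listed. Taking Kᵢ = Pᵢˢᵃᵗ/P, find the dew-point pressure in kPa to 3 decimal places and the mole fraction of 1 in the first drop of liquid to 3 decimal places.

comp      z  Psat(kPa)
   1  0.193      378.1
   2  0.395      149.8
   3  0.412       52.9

Pdew = 91.445 kPa, x_1 = 0.047

At the dew point ψ → 1, so Σzᵢ/Kᵢ = 1 with Kᵢ = Pᵢˢᵃᵗ/P ⇒ 1/P = Σzᵢ/Pᵢˢᵃᵗ.
1/P = 0.193/378.1 + 0.395/149.8 + 0.412/52.9 = 0.010936 ⇒ P = 91.445 kPa
xᵢ = zᵢP/Pᵢˢᵃᵗ ⇒ x_1 = 0.193·91.445/378.1 = 0.047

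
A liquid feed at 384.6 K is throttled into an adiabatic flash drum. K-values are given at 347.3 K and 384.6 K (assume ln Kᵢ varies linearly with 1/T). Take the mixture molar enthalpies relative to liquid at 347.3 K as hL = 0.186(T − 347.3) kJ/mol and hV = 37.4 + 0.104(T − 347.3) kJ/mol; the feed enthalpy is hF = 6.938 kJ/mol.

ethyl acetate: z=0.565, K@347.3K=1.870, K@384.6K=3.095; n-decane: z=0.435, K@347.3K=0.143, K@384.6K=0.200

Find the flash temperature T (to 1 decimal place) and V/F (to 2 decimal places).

T = 348.5 K, V/F = 0.18

Adiabatic flash: solve Rachford–Rice at each trial T, then check hF = ψ·hV(T) + (1−ψ)·hL(T).
  T = 347.3 K: K = (1.870, 0.143), RR gives ψ = 0.159, H_out = 5.957 kJ/mol
  T = 384.6 K: K = (3.095, 0.200), RR gives ψ = 0.499, H_out = 24.061 kJ/mol
  T = 366.0 K: K = (2.438, 0.171), RR gives ψ = 0.379, H_out = 17.066 kJ/mol
  T = 356.6 K: K = (2.141, 0.156), RR gives ψ = 0.289, H_out = 12.307 kJ/mol
  T = 352.0 K: K = (2.004, 0.150), RR gives ψ = 0.231, H_out = 9.439 kJ/mol
  T = 349.6 K: K = (1.935, 0.146), RR gives ψ = 0.197, H_out = 7.743 kJ/mol
  T = 348.5 K: K = (1.904, 0.145), RR gives ψ = 0.179, H_out = 6.910 kJ/mol
Linear interpolation between T = 348.5 (H_out = 6.910) and T = 349.6 (H_out = 7.743) on hF = 6.938 gives T ≈ 348.5 K, at which ψ = 0.18.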